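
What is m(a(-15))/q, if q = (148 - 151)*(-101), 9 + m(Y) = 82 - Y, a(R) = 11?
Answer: 62/303 ≈ 0.20462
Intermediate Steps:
m(Y) = 73 - Y (m(Y) = -9 + (82 - Y) = 73 - Y)
q = 303 (q = -3*(-101) = 303)
m(a(-15))/q = (73 - 1*11)/303 = (73 - 11)*(1/303) = 62*(1/303) = 62/303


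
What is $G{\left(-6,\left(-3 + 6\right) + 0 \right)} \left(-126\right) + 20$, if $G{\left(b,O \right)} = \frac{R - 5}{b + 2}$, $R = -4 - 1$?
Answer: $-295$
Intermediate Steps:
$R = -5$
$G{\left(b,O \right)} = - \frac{10}{2 + b}$ ($G{\left(b,O \right)} = \frac{-5 - 5}{b + 2} = - \frac{10}{2 + b}$)
$G{\left(-6,\left(-3 + 6\right) + 0 \right)} \left(-126\right) + 20 = - \frac{10}{2 - 6} \left(-126\right) + 20 = - \frac{10}{-4} \left(-126\right) + 20 = \left(-10\right) \left(- \frac{1}{4}\right) \left(-126\right) + 20 = \frac{5}{2} \left(-126\right) + 20 = -315 + 20 = -295$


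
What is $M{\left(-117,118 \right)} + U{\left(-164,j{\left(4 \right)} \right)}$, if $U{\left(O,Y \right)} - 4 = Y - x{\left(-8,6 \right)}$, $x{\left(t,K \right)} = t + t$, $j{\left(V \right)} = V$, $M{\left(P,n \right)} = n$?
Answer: $142$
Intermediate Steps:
$x{\left(t,K \right)} = 2 t$
$U{\left(O,Y \right)} = 20 + Y$ ($U{\left(O,Y \right)} = 4 + \left(Y - 2 \left(-8\right)\right) = 4 + \left(Y - -16\right) = 4 + \left(Y + 16\right) = 4 + \left(16 + Y\right) = 20 + Y$)
$M{\left(-117,118 \right)} + U{\left(-164,j{\left(4 \right)} \right)} = 118 + \left(20 + 4\right) = 118 + 24 = 142$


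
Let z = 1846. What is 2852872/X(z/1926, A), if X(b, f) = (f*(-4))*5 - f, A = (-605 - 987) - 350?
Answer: 1426436/20391 ≈ 69.954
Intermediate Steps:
A = -1942 (A = -1592 - 350 = -1942)
X(b, f) = -21*f (X(b, f) = -4*f*5 - f = -20*f - f = -21*f)
2852872/X(z/1926, A) = 2852872/((-21*(-1942))) = 2852872/40782 = 2852872*(1/40782) = 1426436/20391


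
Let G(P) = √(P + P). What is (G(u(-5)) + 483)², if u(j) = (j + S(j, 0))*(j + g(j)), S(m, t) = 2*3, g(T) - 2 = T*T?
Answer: 233333 + 1932*√11 ≈ 2.3974e+5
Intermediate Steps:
g(T) = 2 + T² (g(T) = 2 + T*T = 2 + T²)
S(m, t) = 6
u(j) = (6 + j)*(2 + j + j²) (u(j) = (j + 6)*(j + (2 + j²)) = (6 + j)*(2 + j + j²))
G(P) = √2*√P (G(P) = √(2*P) = √2*√P)
(G(u(-5)) + 483)² = (√2*√(12 + (-5)³ + 7*(-5)² + 8*(-5)) + 483)² = (√2*√(12 - 125 + 7*25 - 40) + 483)² = (√2*√(12 - 125 + 175 - 40) + 483)² = (√2*√22 + 483)² = (2*√11 + 483)² = (483 + 2*√11)²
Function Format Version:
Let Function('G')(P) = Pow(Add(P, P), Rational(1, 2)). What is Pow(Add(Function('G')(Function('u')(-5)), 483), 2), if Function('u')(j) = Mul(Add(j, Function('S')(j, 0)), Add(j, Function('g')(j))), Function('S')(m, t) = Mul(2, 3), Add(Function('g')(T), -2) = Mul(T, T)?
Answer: Add(233333, Mul(1932, Pow(11, Rational(1, 2)))) ≈ 2.3974e+5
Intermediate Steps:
Function('g')(T) = Add(2, Pow(T, 2)) (Function('g')(T) = Add(2, Mul(T, T)) = Add(2, Pow(T, 2)))
Function('S')(m, t) = 6
Function('u')(j) = Mul(Add(6, j), Add(2, j, Pow(j, 2))) (Function('u')(j) = Mul(Add(j, 6), Add(j, Add(2, Pow(j, 2)))) = Mul(Add(6, j), Add(2, j, Pow(j, 2))))
Function('G')(P) = Mul(Pow(2, Rational(1, 2)), Pow(P, Rational(1, 2))) (Function('G')(P) = Pow(Mul(2, P), Rational(1, 2)) = Mul(Pow(2, Rational(1, 2)), Pow(P, Rational(1, 2))))
Pow(Add(Function('G')(Function('u')(-5)), 483), 2) = Pow(Add(Mul(Pow(2, Rational(1, 2)), Pow(Add(12, Pow(-5, 3), Mul(7, Pow(-5, 2)), Mul(8, -5)), Rational(1, 2))), 483), 2) = Pow(Add(Mul(Pow(2, Rational(1, 2)), Pow(Add(12, -125, Mul(7, 25), -40), Rational(1, 2))), 483), 2) = Pow(Add(Mul(Pow(2, Rational(1, 2)), Pow(Add(12, -125, 175, -40), Rational(1, 2))), 483), 2) = Pow(Add(Mul(Pow(2, Rational(1, 2)), Pow(22, Rational(1, 2))), 483), 2) = Pow(Add(Mul(2, Pow(11, Rational(1, 2))), 483), 2) = Pow(Add(483, Mul(2, Pow(11, Rational(1, 2)))), 2)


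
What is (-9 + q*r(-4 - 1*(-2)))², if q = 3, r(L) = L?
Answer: 225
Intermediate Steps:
(-9 + q*r(-4 - 1*(-2)))² = (-9 + 3*(-4 - 1*(-2)))² = (-9 + 3*(-4 + 2))² = (-9 + 3*(-2))² = (-9 - 6)² = (-15)² = 225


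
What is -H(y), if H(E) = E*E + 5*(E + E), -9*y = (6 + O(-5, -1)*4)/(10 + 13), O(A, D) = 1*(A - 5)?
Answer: -71536/42849 ≈ -1.6695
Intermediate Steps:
O(A, D) = -5 + A (O(A, D) = 1*(-5 + A) = -5 + A)
y = 34/207 (y = -(6 + (-5 - 5)*4)/(9*(10 + 13)) = -(6 - 10*4)/(9*23) = -(6 - 40)/(9*23) = -(-34)/(9*23) = -1/9*(-34/23) = 34/207 ≈ 0.16425)
H(E) = E**2 + 10*E (H(E) = E**2 + 5*(2*E) = E**2 + 10*E)
-H(y) = -34*(10 + 34/207)/207 = -34*2104/(207*207) = -1*71536/42849 = -71536/42849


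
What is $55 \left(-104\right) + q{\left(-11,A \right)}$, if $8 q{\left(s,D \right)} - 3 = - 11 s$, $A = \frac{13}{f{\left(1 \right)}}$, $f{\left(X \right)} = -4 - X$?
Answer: $- \frac{11409}{2} \approx -5704.5$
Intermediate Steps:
$A = - \frac{13}{5}$ ($A = \frac{13}{-4 - 1} = \frac{13}{-5} = 13 \left(- \frac{1}{5}\right) = - \frac{13}{5} \approx -2.6$)
$q{\left(s,D \right)} = \frac{3}{8} - \frac{11 s}{8}$ ($q{\left(s,D \right)} = \frac{3}{8} + \frac{\left(-11\right) s}{8} = \frac{3}{8} - \frac{11 s}{8}$)
$55 \left(-104\right) + q{\left(-11,A \right)} = 55 \left(-104\right) + \left(\frac{3}{8} - - \frac{121}{8}\right) = -5720 + \left(\frac{3}{8} + \frac{121}{8}\right) = -5720 + \frac{31}{2} = - \frac{11409}{2}$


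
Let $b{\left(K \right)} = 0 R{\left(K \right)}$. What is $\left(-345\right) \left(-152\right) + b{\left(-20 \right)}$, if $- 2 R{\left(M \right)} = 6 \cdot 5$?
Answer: $52440$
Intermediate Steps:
$R{\left(M \right)} = -15$ ($R{\left(M \right)} = - \frac{6 \cdot 5}{2} = \left(- \frac{1}{2}\right) 30 = -15$)
$b{\left(K \right)} = 0$ ($b{\left(K \right)} = 0 \left(-15\right) = 0$)
$\left(-345\right) \left(-152\right) + b{\left(-20 \right)} = \left(-345\right) \left(-152\right) + 0 = 52440 + 0 = 52440$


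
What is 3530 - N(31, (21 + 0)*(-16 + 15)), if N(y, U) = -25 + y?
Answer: 3524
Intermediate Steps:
3530 - N(31, (21 + 0)*(-16 + 15)) = 3530 - (-25 + 31) = 3530 - 1*6 = 3530 - 6 = 3524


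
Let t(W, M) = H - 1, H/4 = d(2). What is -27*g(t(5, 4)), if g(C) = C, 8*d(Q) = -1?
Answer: 81/2 ≈ 40.500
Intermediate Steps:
d(Q) = -⅛ (d(Q) = (⅛)*(-1) = -⅛)
H = -½ (H = 4*(-⅛) = -½ ≈ -0.50000)
t(W, M) = -3/2 (t(W, M) = -½ - 1 = -3/2)
-27*g(t(5, 4)) = -27*(-3/2) = 81/2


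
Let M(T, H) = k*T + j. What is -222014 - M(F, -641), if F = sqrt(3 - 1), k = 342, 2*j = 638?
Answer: -222333 - 342*sqrt(2) ≈ -2.2282e+5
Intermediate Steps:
j = 319 (j = (1/2)*638 = 319)
F = sqrt(2) ≈ 1.4142
M(T, H) = 319 + 342*T (M(T, H) = 342*T + 319 = 319 + 342*T)
-222014 - M(F, -641) = -222014 - (319 + 342*sqrt(2)) = -222014 + (-319 - 342*sqrt(2)) = -222333 - 342*sqrt(2)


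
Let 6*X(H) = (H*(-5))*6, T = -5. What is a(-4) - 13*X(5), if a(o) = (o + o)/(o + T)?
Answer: 2933/9 ≈ 325.89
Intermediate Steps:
a(o) = 2*o/(-5 + o) (a(o) = (o + o)/(o - 5) = (2*o)/(-5 + o) = 2*o/(-5 + o))
X(H) = -5*H (X(H) = ((H*(-5))*6)/6 = (-5*H*6)/6 = (-30*H)/6 = -5*H)
a(-4) - 13*X(5) = 2*(-4)/(-5 - 4) - (-65)*5 = 2*(-4)/(-9) - 13*(-25) = 2*(-4)*(-⅑) + 325 = 8/9 + 325 = 2933/9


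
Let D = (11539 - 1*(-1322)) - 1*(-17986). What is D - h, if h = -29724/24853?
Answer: 766670215/24853 ≈ 30848.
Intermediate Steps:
D = 30847 (D = (11539 + 1322) + 17986 = 12861 + 17986 = 30847)
h = -29724/24853 (h = -29724*1/24853 = -29724/24853 ≈ -1.1960)
D - h = 30847 - 1*(-29724/24853) = 30847 + 29724/24853 = 766670215/24853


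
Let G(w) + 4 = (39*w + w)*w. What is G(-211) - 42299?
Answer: 1738537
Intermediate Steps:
G(w) = -4 + 40*w² (G(w) = -4 + (39*w + w)*w = -4 + (40*w)*w = -4 + 40*w²)
G(-211) - 42299 = (-4 + 40*(-211)²) - 42299 = (-4 + 40*44521) - 42299 = (-4 + 1780840) - 42299 = 1780836 - 42299 = 1738537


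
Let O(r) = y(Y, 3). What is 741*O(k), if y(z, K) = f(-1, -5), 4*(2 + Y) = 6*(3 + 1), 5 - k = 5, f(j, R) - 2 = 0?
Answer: 1482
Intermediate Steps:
f(j, R) = 2 (f(j, R) = 2 + 0 = 2)
k = 0 (k = 5 - 1*5 = 5 - 5 = 0)
Y = 4 (Y = -2 + (6*(3 + 1))/4 = -2 + (6*4)/4 = -2 + (1/4)*24 = -2 + 6 = 4)
y(z, K) = 2
O(r) = 2
741*O(k) = 741*2 = 1482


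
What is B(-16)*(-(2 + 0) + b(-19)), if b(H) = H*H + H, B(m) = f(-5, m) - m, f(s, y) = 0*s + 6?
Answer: 7480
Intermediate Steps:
f(s, y) = 6 (f(s, y) = 0 + 6 = 6)
B(m) = 6 - m
b(H) = H + H² (b(H) = H² + H = H + H²)
B(-16)*(-(2 + 0) + b(-19)) = (6 - 1*(-16))*(-(2 + 0) - 19*(1 - 19)) = (6 + 16)*(-1*2 - 19*(-18)) = 22*(-2 + 342) = 22*340 = 7480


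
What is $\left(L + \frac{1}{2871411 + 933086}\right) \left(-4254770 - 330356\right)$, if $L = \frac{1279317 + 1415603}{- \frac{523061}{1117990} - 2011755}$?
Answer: $\frac{890800024307868435124546}{145030165878035813} \approx 6.1422 \cdot 10^{6}$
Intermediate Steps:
$L = - \frac{3012893610800}{2249122495511}$ ($L = \frac{2694920}{\left(-523061\right) \frac{1}{1117990} - 2011755} = \frac{2694920}{- \frac{523061}{1117990} - 2011755} = \frac{2694920}{- \frac{2249122495511}{1117990}} = 2694920 \left(- \frac{1117990}{2249122495511}\right) = - \frac{3012893610800}{2249122495511} \approx -1.3396$)
$\left(L + \frac{1}{2871411 + 933086}\right) \left(-4254770 - 330356\right) = \left(- \frac{3012893610800}{2249122495511} + \frac{1}{2871411 + 933086}\right) \left(-4254770 - 330356\right) = \left(- \frac{3012893610800}{2249122495511} + \frac{1}{3804497}\right) \left(-4585126\right) = \left(- \frac{11462542454485272089}{8556779786804112967}\right) \left(-4585126\right) = \frac{890800024307868435124546}{145030165878035813}$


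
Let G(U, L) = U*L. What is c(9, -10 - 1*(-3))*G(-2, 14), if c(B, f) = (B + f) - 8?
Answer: 168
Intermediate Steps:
c(B, f) = -8 + B + f
G(U, L) = L*U
c(9, -10 - 1*(-3))*G(-2, 14) = (-8 + 9 + (-10 - 1*(-3)))*(14*(-2)) = (-8 + 9 + (-10 + 3))*(-28) = (-8 + 9 - 7)*(-28) = -6*(-28) = 168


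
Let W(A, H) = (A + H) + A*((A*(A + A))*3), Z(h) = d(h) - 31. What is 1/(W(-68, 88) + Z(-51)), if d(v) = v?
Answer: -1/1886654 ≈ -5.3004e-7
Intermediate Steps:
Z(h) = -31 + h (Z(h) = h - 31 = -31 + h)
W(A, H) = A + H + 6*A**3 (W(A, H) = (A + H) + A*((A*(2*A))*3) = (A + H) + A*((2*A**2)*3) = (A + H) + A*(6*A**2) = (A + H) + 6*A**3 = A + H + 6*A**3)
1/(W(-68, 88) + Z(-51)) = 1/((-68 + 88 + 6*(-68)**3) + (-31 - 51)) = 1/((-68 + 88 + 6*(-314432)) - 82) = 1/((-68 + 88 - 1886592) - 82) = 1/(-1886572 - 82) = 1/(-1886654) = -1/1886654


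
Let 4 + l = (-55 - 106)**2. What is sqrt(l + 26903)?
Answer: 2*sqrt(13205) ≈ 229.83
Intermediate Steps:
l = 25917 (l = -4 + (-55 - 106)**2 = -4 + (-161)**2 = -4 + 25921 = 25917)
sqrt(l + 26903) = sqrt(25917 + 26903) = sqrt(52820) = 2*sqrt(13205)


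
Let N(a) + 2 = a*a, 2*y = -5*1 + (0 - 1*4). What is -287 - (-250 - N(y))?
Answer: -75/4 ≈ -18.750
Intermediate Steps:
y = -9/2 (y = (-5*1 + (0 - 1*4))/2 = (-5 + (0 - 4))/2 = (-5 - 4)/2 = (½)*(-9) = -9/2 ≈ -4.5000)
N(a) = -2 + a² (N(a) = -2 + a*a = -2 + a²)
-287 - (-250 - N(y)) = -287 - (-250 - (-2 + (-9/2)²)) = -287 - (-250 - (-2 + 81/4)) = -287 - (-250 - 1*73/4) = -287 - (-250 - 73/4) = -287 - 1*(-1073/4) = -287 + 1073/4 = -75/4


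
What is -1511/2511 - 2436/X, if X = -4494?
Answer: -16039/268677 ≈ -0.059696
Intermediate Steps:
-1511/2511 - 2436/X = -1511/2511 - 2436/(-4494) = -1511*1/2511 - 2436*(-1/4494) = -1511/2511 + 58/107 = -16039/268677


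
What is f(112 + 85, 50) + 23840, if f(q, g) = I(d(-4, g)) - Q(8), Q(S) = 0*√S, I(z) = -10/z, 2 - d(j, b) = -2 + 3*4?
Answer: 95365/4 ≈ 23841.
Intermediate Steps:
d(j, b) = -8 (d(j, b) = 2 - (-2 + 3*4) = 2 - (-2 + 12) = 2 - 1*10 = 2 - 10 = -8)
Q(S) = 0
f(q, g) = 5/4 (f(q, g) = -10/(-8) - 1*0 = -10*(-⅛) + 0 = 5/4 + 0 = 5/4)
f(112 + 85, 50) + 23840 = 5/4 + 23840 = 95365/4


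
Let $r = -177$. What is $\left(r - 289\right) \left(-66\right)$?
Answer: $30756$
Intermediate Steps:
$\left(r - 289\right) \left(-66\right) = \left(-177 - 289\right) \left(-66\right) = \left(-466\right) \left(-66\right) = 30756$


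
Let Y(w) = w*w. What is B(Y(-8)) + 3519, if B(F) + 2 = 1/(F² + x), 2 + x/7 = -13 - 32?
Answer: 13248540/3767 ≈ 3517.0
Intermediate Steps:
Y(w) = w²
x = -329 (x = -14 + 7*(-13 - 32) = -14 + 7*(-45) = -14 - 315 = -329)
B(F) = -2 + 1/(-329 + F²) (B(F) = -2 + 1/(F² - 329) = -2 + 1/(-329 + F²))
B(Y(-8)) + 3519 = (659 - 2*((-8)²)²)/(-329 + ((-8)²)²) + 3519 = (659 - 2*64²)/(-329 + 64²) + 3519 = (659 - 2*4096)/(-329 + 4096) + 3519 = (659 - 8192)/3767 + 3519 = (1/3767)*(-7533) + 3519 = -7533/3767 + 3519 = 13248540/3767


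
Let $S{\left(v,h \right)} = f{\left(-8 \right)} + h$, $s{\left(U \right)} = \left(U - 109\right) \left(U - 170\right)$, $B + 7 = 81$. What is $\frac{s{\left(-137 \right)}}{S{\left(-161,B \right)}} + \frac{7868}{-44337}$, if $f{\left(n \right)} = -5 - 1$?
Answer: $\frac{1673941945}{1507458} \approx 1110.4$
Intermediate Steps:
$B = 74$ ($B = -7 + 81 = 74$)
$f{\left(n \right)} = -6$ ($f{\left(n \right)} = -5 - 1 = -6$)
$s{\left(U \right)} = \left(-170 + U\right) \left(-109 + U\right)$ ($s{\left(U \right)} = \left(-109 + U\right) \left(-170 + U\right) = \left(-170 + U\right) \left(-109 + U\right)$)
$S{\left(v,h \right)} = -6 + h$
$\frac{s{\left(-137 \right)}}{S{\left(-161,B \right)}} + \frac{7868}{-44337} = \frac{18530 + \left(-137\right)^{2} - -38223}{-6 + 74} + \frac{7868}{-44337} = \frac{18530 + 18769 + 38223}{68} + 7868 \left(- \frac{1}{44337}\right) = 75522 \cdot \frac{1}{68} - \frac{7868}{44337} = \frac{37761}{34} - \frac{7868}{44337} = \frac{1673941945}{1507458}$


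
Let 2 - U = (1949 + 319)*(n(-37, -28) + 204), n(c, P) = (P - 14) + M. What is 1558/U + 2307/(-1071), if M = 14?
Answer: -153757430/71251131 ≈ -2.1580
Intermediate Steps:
n(c, P) = P (n(c, P) = (P - 14) + 14 = (-14 + P) + 14 = P)
U = -399166 (U = 2 - (1949 + 319)*(-28 + 204) = 2 - 2268*176 = 2 - 1*399168 = 2 - 399168 = -399166)
1558/U + 2307/(-1071) = 1558/(-399166) + 2307/(-1071) = 1558*(-1/399166) + 2307*(-1/1071) = -779/199583 - 769/357 = -153757430/71251131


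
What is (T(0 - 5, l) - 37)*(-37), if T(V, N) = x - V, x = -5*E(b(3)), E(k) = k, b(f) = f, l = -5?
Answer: 1739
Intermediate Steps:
x = -15 (x = -5*3 = -15)
T(V, N) = -15 - V
(T(0 - 5, l) - 37)*(-37) = ((-15 - (0 - 5)) - 37)*(-37) = ((-15 - 1*(-5)) - 37)*(-37) = ((-15 + 5) - 37)*(-37) = (-10 - 37)*(-37) = -47*(-37) = 1739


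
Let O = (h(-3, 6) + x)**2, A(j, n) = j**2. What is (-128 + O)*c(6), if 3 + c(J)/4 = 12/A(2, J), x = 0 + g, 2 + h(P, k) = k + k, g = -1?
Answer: 0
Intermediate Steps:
h(P, k) = -2 + 2*k (h(P, k) = -2 + (k + k) = -2 + 2*k)
x = -1 (x = 0 - 1 = -1)
O = 81 (O = ((-2 + 2*6) - 1)**2 = ((-2 + 12) - 1)**2 = (10 - 1)**2 = 9**2 = 81)
c(J) = 0 (c(J) = -12 + 4*(12/(2**2)) = -12 + 4*(12/4) = -12 + 4*(12*(1/4)) = -12 + 4*3 = -12 + 12 = 0)
(-128 + O)*c(6) = (-128 + 81)*0 = -47*0 = 0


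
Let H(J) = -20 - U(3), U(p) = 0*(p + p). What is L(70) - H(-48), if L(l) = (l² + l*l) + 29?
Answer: 9849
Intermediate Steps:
L(l) = 29 + 2*l² (L(l) = (l² + l²) + 29 = 2*l² + 29 = 29 + 2*l²)
U(p) = 0 (U(p) = 0*(2*p) = 0)
H(J) = -20 (H(J) = -20 - 1*0 = -20 + 0 = -20)
L(70) - H(-48) = (29 + 2*70²) - 1*(-20) = (29 + 2*4900) + 20 = (29 + 9800) + 20 = 9829 + 20 = 9849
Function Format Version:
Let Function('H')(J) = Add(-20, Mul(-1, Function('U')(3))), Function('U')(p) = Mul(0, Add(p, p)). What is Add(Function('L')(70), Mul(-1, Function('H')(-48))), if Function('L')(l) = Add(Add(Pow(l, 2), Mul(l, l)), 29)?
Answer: 9849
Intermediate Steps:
Function('L')(l) = Add(29, Mul(2, Pow(l, 2))) (Function('L')(l) = Add(Add(Pow(l, 2), Pow(l, 2)), 29) = Add(Mul(2, Pow(l, 2)), 29) = Add(29, Mul(2, Pow(l, 2))))
Function('U')(p) = 0 (Function('U')(p) = Mul(0, Mul(2, p)) = 0)
Function('H')(J) = -20 (Function('H')(J) = Add(-20, Mul(-1, 0)) = Add(-20, 0) = -20)
Add(Function('L')(70), Mul(-1, Function('H')(-48))) = Add(Add(29, Mul(2, Pow(70, 2))), Mul(-1, -20)) = Add(Add(29, Mul(2, 4900)), 20) = Add(Add(29, 9800), 20) = Add(9829, 20) = 9849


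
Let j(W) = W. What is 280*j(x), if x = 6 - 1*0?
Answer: 1680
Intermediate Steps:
x = 6 (x = 6 + 0 = 6)
280*j(x) = 280*6 = 1680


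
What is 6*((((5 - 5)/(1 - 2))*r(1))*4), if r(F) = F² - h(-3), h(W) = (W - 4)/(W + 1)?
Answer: 0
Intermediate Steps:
h(W) = (-4 + W)/(1 + W)
r(F) = -7/2 + F² (r(F) = F² - (-4 - 3)/(1 - 3) = F² - (-7)/(-2) = F² - (-1)*(-7)/2 = F² - 1*7/2 = F² - 7/2 = -7/2 + F²)
6*((((5 - 5)/(1 - 2))*r(1))*4) = 6*((((5 - 5)/(1 - 2))*(-7/2 + 1²))*4) = 6*(((0/(-1))*(-7/2 + 1))*4) = 6*(((0*(-1))*(-5/2))*4) = 6*((0*(-5/2))*4) = 6*(0*4) = 6*0 = 0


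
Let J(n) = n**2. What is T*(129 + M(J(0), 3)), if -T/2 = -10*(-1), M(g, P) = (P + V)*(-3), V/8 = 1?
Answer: -1920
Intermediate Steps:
V = 8 (V = 8*1 = 8)
M(g, P) = -24 - 3*P (M(g, P) = (P + 8)*(-3) = (8 + P)*(-3) = -24 - 3*P)
T = -20 (T = -(-20)*(-1) = -2*10 = -20)
T*(129 + M(J(0), 3)) = -20*(129 + (-24 - 3*3)) = -20*(129 + (-24 - 9)) = -20*(129 - 33) = -20*96 = -1920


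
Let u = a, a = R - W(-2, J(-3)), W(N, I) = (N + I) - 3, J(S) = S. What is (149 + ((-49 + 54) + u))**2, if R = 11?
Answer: 29929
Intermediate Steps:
W(N, I) = -3 + I + N (W(N, I) = (I + N) - 3 = -3 + I + N)
a = 19 (a = 11 - (-3 - 3 - 2) = 11 - 1*(-8) = 11 + 8 = 19)
u = 19
(149 + ((-49 + 54) + u))**2 = (149 + ((-49 + 54) + 19))**2 = (149 + (5 + 19))**2 = (149 + 24)**2 = 173**2 = 29929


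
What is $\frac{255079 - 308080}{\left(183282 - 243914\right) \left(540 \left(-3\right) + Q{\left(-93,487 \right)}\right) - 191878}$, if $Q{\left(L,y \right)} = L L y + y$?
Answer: $\frac{17667}{85105766546} \approx 2.0759 \cdot 10^{-7}$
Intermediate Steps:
$Q{\left(L,y \right)} = y + y L^{2}$ ($Q{\left(L,y \right)} = L^{2} y + y = y L^{2} + y = y + y L^{2}$)
$\frac{255079 - 308080}{\left(183282 - 243914\right) \left(540 \left(-3\right) + Q{\left(-93,487 \right)}\right) - 191878} = \frac{255079 - 308080}{\left(183282 - 243914\right) \left(540 \left(-3\right) + 487 \left(1 + \left(-93\right)^{2}\right)\right) - 191878} = - \frac{53001}{- 60632 \left(-1620 + 487 \left(1 + 8649\right)\right) - 191878} = - \frac{53001}{- 60632 \left(-1620 + 487 \cdot 8650\right) - 191878} = - \frac{53001}{- 60632 \left(-1620 + 4212550\right) - 191878} = - \frac{53001}{\left(-60632\right) 4210930 - 191878} = - \frac{53001}{-255317107760 - 191878} = - \frac{53001}{-255317299638} = \left(-53001\right) \left(- \frac{1}{255317299638}\right) = \frac{17667}{85105766546}$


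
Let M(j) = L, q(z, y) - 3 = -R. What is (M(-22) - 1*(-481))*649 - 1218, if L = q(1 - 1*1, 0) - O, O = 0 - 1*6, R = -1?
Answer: 317441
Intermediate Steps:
O = -6 (O = 0 - 6 = -6)
q(z, y) = 4 (q(z, y) = 3 - 1*(-1) = 3 + 1 = 4)
L = 10 (L = 4 - 1*(-6) = 4 + 6 = 10)
M(j) = 10
(M(-22) - 1*(-481))*649 - 1218 = (10 - 1*(-481))*649 - 1218 = (10 + 481)*649 - 1218 = 491*649 - 1218 = 318659 - 1218 = 317441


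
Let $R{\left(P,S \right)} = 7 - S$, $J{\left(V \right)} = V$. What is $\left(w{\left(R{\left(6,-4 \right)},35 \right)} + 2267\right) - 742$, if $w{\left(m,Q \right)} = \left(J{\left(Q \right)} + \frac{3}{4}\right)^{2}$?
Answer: $\frac{44849}{16} \approx 2803.1$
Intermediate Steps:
$w{\left(m,Q \right)} = \left(\frac{3}{4} + Q\right)^{2}$ ($w{\left(m,Q \right)} = \left(Q + \frac{3}{4}\right)^{2} = \left(\frac{3}{4} + Q\right)^{2}$)
$\left(w{\left(R{\left(6,-4 \right)},35 \right)} + 2267\right) - 742 = \left(\frac{\left(3 + 4 \cdot 35\right)^{2}}{16} + 2267\right) - 742 = \left(\frac{\left(3 + 140\right)^{2}}{16} + 2267\right) - 742 = \left(\frac{143^{2}}{16} + 2267\right) - 742 = \left(\frac{1}{16} \cdot 20449 + 2267\right) - 742 = \left(\frac{20449}{16} + 2267\right) - 742 = \frac{56721}{16} - 742 = \frac{44849}{16}$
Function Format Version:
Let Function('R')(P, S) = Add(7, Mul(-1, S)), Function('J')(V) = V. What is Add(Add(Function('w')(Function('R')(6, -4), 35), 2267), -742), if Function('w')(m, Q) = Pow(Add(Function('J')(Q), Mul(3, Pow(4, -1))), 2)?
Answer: Rational(44849, 16) ≈ 2803.1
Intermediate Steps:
Function('w')(m, Q) = Pow(Add(Rational(3, 4), Q), 2) (Function('w')(m, Q) = Pow(Add(Q, Mul(3, Pow(4, -1))), 2) = Pow(Add(Q, Mul(3, Rational(1, 4))), 2) = Pow(Add(Q, Rational(3, 4)), 2) = Pow(Add(Rational(3, 4), Q), 2))
Add(Add(Function('w')(Function('R')(6, -4), 35), 2267), -742) = Add(Add(Mul(Rational(1, 16), Pow(Add(3, Mul(4, 35)), 2)), 2267), -742) = Add(Add(Mul(Rational(1, 16), Pow(Add(3, 140), 2)), 2267), -742) = Add(Add(Mul(Rational(1, 16), Pow(143, 2)), 2267), -742) = Add(Add(Mul(Rational(1, 16), 20449), 2267), -742) = Add(Add(Rational(20449, 16), 2267), -742) = Add(Rational(56721, 16), -742) = Rational(44849, 16)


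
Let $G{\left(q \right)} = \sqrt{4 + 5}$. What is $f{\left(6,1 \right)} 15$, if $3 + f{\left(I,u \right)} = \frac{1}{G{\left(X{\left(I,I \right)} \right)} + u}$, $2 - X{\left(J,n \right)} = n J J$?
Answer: $- \frac{165}{4} \approx -41.25$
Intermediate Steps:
$X{\left(J,n \right)} = 2 - n J^{2}$ ($X{\left(J,n \right)} = 2 - n J J = 2 - J n J = 2 - n J^{2}$)
$G{\left(q \right)} = 3$ ($G{\left(q \right)} = \sqrt{9} = 3$)
$f{\left(I,u \right)} = -3 + \frac{1}{3 + u}$
$f{\left(6,1 \right)} 15 = \frac{-8 - 3}{3 + 1} \cdot 15 = \frac{-8 - 3}{4} \cdot 15 = \frac{1}{4} \left(-11\right) 15 = \left(- \frac{11}{4}\right) 15 = - \frac{165}{4}$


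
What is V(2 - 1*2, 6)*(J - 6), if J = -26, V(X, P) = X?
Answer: 0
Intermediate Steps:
V(2 - 1*2, 6)*(J - 6) = (2 - 1*2)*(-26 - 6) = (2 - 2)*(-32) = 0*(-32) = 0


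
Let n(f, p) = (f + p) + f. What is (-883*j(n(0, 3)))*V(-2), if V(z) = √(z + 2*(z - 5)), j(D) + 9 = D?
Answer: 21192*I ≈ 21192.0*I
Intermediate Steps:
n(f, p) = p + 2*f
j(D) = -9 + D
V(z) = √(-10 + 3*z) (V(z) = √(z + 2*(-5 + z)) = √(z + (-10 + 2*z)) = √(-10 + 3*z))
(-883*j(n(0, 3)))*V(-2) = (-883*(-9 + (3 + 2*0)))*√(-10 + 3*(-2)) = (-883*(-9 + (3 + 0)))*√(-10 - 6) = (-883*(-9 + 3))*√(-16) = (-883*(-6))*(4*I) = 5298*(4*I) = 21192*I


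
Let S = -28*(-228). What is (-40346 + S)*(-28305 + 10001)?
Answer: 621640448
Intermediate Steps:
S = 6384
(-40346 + S)*(-28305 + 10001) = (-40346 + 6384)*(-28305 + 10001) = -33962*(-18304) = 621640448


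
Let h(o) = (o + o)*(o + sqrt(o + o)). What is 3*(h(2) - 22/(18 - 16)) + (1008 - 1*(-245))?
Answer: 1268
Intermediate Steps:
h(o) = 2*o*(o + sqrt(2)*sqrt(o)) (h(o) = (2*o)*(o + sqrt(2*o)) = (2*o)*(o + sqrt(2)*sqrt(o)) = 2*o*(o + sqrt(2)*sqrt(o)))
3*(h(2) - 22/(18 - 16)) + (1008 - 1*(-245)) = 3*((2*2**2 + 2*sqrt(2)*2**(3/2)) - 22/(18 - 16)) + (1008 - 1*(-245)) = 3*((2*4 + 2*sqrt(2)*(2*sqrt(2))) - 22/2) + (1008 + 245) = 3*((8 + 8) - 22*1/2) + 1253 = 3*(16 - 11) + 1253 = 3*5 + 1253 = 15 + 1253 = 1268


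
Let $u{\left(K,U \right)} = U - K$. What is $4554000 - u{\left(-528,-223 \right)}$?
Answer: $4553695$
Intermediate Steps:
$4554000 - u{\left(-528,-223 \right)} = 4554000 - \left(-223 - -528\right) = 4554000 - \left(-223 + 528\right) = 4554000 - 305 = 4553695$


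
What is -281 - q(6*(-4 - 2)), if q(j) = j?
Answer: -245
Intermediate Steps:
-281 - q(6*(-4 - 2)) = -281 - 6*(-4 - 2) = -281 - 6*(-6) = -281 - 1*(-36) = -281 + 36 = -245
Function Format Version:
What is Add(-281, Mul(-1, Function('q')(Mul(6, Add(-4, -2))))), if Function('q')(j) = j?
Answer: -245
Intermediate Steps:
Add(-281, Mul(-1, Function('q')(Mul(6, Add(-4, -2))))) = Add(-281, Mul(-1, Mul(6, Add(-4, -2)))) = Add(-281, Mul(-1, Mul(6, -6))) = Add(-281, Mul(-1, -36)) = Add(-281, 36) = -245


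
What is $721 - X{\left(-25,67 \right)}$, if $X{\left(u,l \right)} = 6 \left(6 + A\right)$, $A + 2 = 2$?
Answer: $685$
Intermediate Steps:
$A = 0$ ($A = -2 + 2 = 0$)
$X{\left(u,l \right)} = 36$ ($X{\left(u,l \right)} = 6 \left(6 + 0\right) = 6 \cdot 6 = 36$)
$721 - X{\left(-25,67 \right)} = 721 - 36 = 685$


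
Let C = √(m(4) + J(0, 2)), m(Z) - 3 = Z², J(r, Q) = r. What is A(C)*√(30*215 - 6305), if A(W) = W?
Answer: √2755 ≈ 52.488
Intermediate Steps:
m(Z) = 3 + Z²
C = √19 (C = √((3 + 4²) + 0) = √((3 + 16) + 0) = √(19 + 0) = √19 ≈ 4.3589)
A(C)*√(30*215 - 6305) = √19*√(30*215 - 6305) = √19*√(6450 - 6305) = √19*√145 = √2755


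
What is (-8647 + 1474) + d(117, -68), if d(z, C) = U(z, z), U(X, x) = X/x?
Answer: -7172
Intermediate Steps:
d(z, C) = 1 (d(z, C) = z/z = 1)
(-8647 + 1474) + d(117, -68) = (-8647 + 1474) + 1 = -7173 + 1 = -7172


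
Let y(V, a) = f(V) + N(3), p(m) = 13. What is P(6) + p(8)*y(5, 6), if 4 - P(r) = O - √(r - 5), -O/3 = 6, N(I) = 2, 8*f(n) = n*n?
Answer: 717/8 ≈ 89.625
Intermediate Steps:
f(n) = n²/8 (f(n) = (n*n)/8 = n²/8)
O = -18 (O = -3*6 = -18)
y(V, a) = 2 + V²/8 (y(V, a) = V²/8 + 2 = 2 + V²/8)
P(r) = 22 + √(-5 + r) (P(r) = 4 - (-18 - √(r - 5)) = 4 - (-18 - √(-5 + r)) = 4 + (18 + √(-5 + r)) = 22 + √(-5 + r))
P(6) + p(8)*y(5, 6) = (22 + √(-5 + 6)) + 13*(2 + (⅛)*5²) = (22 + √1) + 13*(2 + (⅛)*25) = (22 + 1) + 13*(2 + 25/8) = 23 + 13*(41/8) = 23 + 533/8 = 717/8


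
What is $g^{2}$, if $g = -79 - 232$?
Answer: $96721$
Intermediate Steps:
$g = -311$ ($g = -79 - 232 = -311$)
$g^{2} = \left(-311\right)^{2} = 96721$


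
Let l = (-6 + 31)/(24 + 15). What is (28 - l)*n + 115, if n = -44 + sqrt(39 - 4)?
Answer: -42463/39 + 1067*sqrt(35)/39 ≈ -926.94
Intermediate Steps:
n = -44 + sqrt(35) ≈ -38.084
l = 25/39 ≈ 0.64103
(28 - l)*n + 115 = (28 - 1*25/39)*(-44 + sqrt(35)) + 115 = (28 - 25/39)*(-44 + sqrt(35)) + 115 = 1067*(-44 + sqrt(35))/39 + 115 = (-46948/39 + 1067*sqrt(35)/39) + 115 = -42463/39 + 1067*sqrt(35)/39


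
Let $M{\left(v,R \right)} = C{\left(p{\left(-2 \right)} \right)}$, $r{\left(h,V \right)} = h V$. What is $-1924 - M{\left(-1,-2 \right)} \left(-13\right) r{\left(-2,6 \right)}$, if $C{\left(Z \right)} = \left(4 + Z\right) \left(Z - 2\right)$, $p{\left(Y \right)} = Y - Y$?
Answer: $-676$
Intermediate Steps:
$p{\left(Y \right)} = 0$
$C{\left(Z \right)} = \left(-2 + Z\right) \left(4 + Z\right)$ ($C{\left(Z \right)} = \left(4 + Z\right) \left(-2 + Z\right) = \left(-2 + Z\right) \left(4 + Z\right)$)
$r{\left(h,V \right)} = V h$
$M{\left(v,R \right)} = -8$ ($M{\left(v,R \right)} = -8 + 0^{2} + 2 \cdot 0 = -8 + 0 + 0 = -8$)
$-1924 - M{\left(-1,-2 \right)} \left(-13\right) r{\left(-2,6 \right)} = -1924 - \left(-8\right) \left(-13\right) 6 \left(-2\right) = -1924 - 104 \left(-12\right) = -1924 - -1248 = -1924 + 1248 = -676$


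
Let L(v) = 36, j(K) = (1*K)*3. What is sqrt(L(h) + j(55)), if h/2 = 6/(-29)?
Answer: sqrt(201) ≈ 14.177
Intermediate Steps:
j(K) = 3*K (j(K) = K*3 = 3*K)
h = -12/29 (h = 2*(6/(-29)) = 2*(6*(-1/29)) = 2*(-6/29) = -12/29 ≈ -0.41379)
sqrt(L(h) + j(55)) = sqrt(36 + 3*55) = sqrt(36 + 165) = sqrt(201)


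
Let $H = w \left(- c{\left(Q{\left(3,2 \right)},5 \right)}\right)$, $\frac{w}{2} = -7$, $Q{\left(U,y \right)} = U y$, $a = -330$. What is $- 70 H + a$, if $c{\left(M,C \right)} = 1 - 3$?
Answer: $1630$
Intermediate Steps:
$c{\left(M,C \right)} = -2$
$w = -14$ ($w = 2 \left(-7\right) = -14$)
$H = -28$ ($H = - 14 \left(\left(-1\right) \left(-2\right)\right) = \left(-14\right) 2 = -28$)
$- 70 H + a = \left(-70\right) \left(-28\right) - 330 = 1960 - 330 = 1630$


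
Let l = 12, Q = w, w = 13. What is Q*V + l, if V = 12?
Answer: 168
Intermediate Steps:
Q = 13
Q*V + l = 13*12 + 12 = 156 + 12 = 168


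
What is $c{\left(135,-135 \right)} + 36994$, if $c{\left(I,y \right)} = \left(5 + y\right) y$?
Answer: $54544$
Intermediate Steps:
$c{\left(I,y \right)} = y \left(5 + y\right)$
$c{\left(135,-135 \right)} + 36994 = - 135 \left(5 - 135\right) + 36994 = \left(-135\right) \left(-130\right) + 36994 = 17550 + 36994 = 54544$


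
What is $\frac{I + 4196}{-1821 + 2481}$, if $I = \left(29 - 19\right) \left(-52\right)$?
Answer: $\frac{919}{165} \approx 5.5697$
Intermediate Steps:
$I = -520$ ($I = 10 \left(-52\right) = -520$)
$\frac{I + 4196}{-1821 + 2481} = \frac{-520 + 4196}{-1821 + 2481} = \frac{3676}{660} = 3676 \cdot \frac{1}{660} = \frac{919}{165}$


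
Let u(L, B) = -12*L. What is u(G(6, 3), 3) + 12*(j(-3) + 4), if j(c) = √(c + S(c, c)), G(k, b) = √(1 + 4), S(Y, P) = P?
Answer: 48 - 12*√5 + 12*I*√6 ≈ 21.167 + 29.394*I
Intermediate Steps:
G(k, b) = √5
j(c) = √2*√c (j(c) = √(c + c) = √(2*c) = √2*√c)
u(G(6, 3), 3) + 12*(j(-3) + 4) = -12*√5 + 12*(√2*√(-3) + 4) = -12*√5 + 12*(√2*(I*√3) + 4) = -12*√5 + 12*(I*√6 + 4) = -12*√5 + 12*(4 + I*√6) = -12*√5 + (48 + 12*I*√6) = 48 - 12*√5 + 12*I*√6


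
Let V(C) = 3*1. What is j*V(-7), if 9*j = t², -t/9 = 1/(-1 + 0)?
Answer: 27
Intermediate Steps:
t = 9 (t = -9/(-1 + 0) = -9/(-1) = -9*(-1) = 9)
V(C) = 3
j = 9 (j = (⅑)*9² = (⅑)*81 = 9)
j*V(-7) = 9*3 = 27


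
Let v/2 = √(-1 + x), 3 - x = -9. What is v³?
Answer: 88*√11 ≈ 291.86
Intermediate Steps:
x = 12 (x = 3 - 1*(-9) = 3 + 9 = 12)
v = 2*√11 (v = 2*√(-1 + 12) = 2*√11 ≈ 6.6332)
v³ = (2*√11)³ = 88*√11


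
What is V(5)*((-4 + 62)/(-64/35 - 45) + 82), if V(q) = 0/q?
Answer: 0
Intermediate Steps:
V(q) = 0
V(5)*((-4 + 62)/(-64/35 - 45) + 82) = 0*((-4 + 62)/(-64/35 - 45) + 82) = 0*(58/(-64*1/35 - 45) + 82) = 0*(58/(-64/35 - 45) + 82) = 0*(58/(-1639/35) + 82) = 0*(58*(-35/1639) + 82) = 0*(-2030/1639 + 82) = 0*(132368/1639) = 0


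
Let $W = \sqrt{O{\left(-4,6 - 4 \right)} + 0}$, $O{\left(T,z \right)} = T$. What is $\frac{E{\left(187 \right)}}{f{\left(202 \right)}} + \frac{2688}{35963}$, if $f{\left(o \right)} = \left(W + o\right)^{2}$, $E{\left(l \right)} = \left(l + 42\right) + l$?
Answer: $\frac{79479687888}{935764488563} - \frac{5252 i}{26020201} \approx 0.084936 - 0.00020184 i$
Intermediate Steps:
$E{\left(l \right)} = 42 + 2 l$ ($E{\left(l \right)} = \left(42 + l\right) + l = 42 + 2 l$)
$W = 2 i$ ($W = \sqrt{-4 + 0} = \sqrt{-4} = 2 i \approx 2.0 i$)
$f{\left(o \right)} = \left(o + 2 i\right)^{2}$ ($f{\left(o \right)} = \left(2 i + o\right)^{2} = \left(o + 2 i\right)^{2}$)
$\frac{E{\left(187 \right)}}{f{\left(202 \right)}} + \frac{2688}{35963} = \frac{42 + 2 \cdot 187}{\left(202 + 2 i\right)^{2}} + \frac{2688}{35963} = \frac{42 + 374}{\left(202 + 2 i\right)^{2}} + 2688 \cdot \frac{1}{35963} = \frac{416}{\left(202 + 2 i\right)^{2}} + \frac{2688}{35963} = \frac{2688}{35963} + \frac{416}{\left(202 + 2 i\right)^{2}}$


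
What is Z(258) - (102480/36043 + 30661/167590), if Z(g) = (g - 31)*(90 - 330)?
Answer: -47014542567889/862920910 ≈ -54483.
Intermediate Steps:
Z(g) = 7440 - 240*g (Z(g) = (-31 + g)*(-240) = 7440 - 240*g)
Z(258) - (102480/36043 + 30661/167590) = (7440 - 240*258) - (102480/36043 + 30661/167590) = (7440 - 61920) - (102480*(1/36043) + 30661*(1/167590)) = -54480 - (14640/5149 + 30661/167590) = -54480 - 1*2611391089/862920910 = -54480 - 2611391089/862920910 = -47014542567889/862920910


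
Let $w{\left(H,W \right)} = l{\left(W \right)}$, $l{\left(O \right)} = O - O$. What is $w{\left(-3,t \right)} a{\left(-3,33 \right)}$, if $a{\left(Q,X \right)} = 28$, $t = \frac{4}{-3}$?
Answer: $0$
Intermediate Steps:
$t = - \frac{4}{3}$ ($t = 4 \left(- \frac{1}{3}\right) = - \frac{4}{3} \approx -1.3333$)
$l{\left(O \right)} = 0$
$w{\left(H,W \right)} = 0$
$w{\left(-3,t \right)} a{\left(-3,33 \right)} = 0 \cdot 28 = 0$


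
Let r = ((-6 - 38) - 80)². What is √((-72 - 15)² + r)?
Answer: √22945 ≈ 151.48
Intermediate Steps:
r = 15376 (r = (-44 - 80)² = (-124)² = 15376)
√((-72 - 15)² + r) = √((-72 - 15)² + 15376) = √((-87)² + 15376) = √(7569 + 15376) = √22945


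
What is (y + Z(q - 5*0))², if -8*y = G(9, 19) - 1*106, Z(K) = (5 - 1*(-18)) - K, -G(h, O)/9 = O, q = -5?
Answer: 251001/64 ≈ 3921.9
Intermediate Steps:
G(h, O) = -9*O
Z(K) = 23 - K (Z(K) = (5 + 18) - K = 23 - K)
y = 277/8 (y = -(-9*19 - 1*106)/8 = -(-171 - 106)/8 = -⅛*(-277) = 277/8 ≈ 34.625)
(y + Z(q - 5*0))² = (277/8 + (23 - (-5 - 5*0)))² = (277/8 + (23 - (-5 + 0)))² = (277/8 + (23 - 1*(-5)))² = (277/8 + (23 + 5))² = (277/8 + 28)² = (501/8)² = 251001/64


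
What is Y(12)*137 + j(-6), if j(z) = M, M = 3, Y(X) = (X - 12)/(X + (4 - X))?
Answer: 3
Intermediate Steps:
Y(X) = -3 + X/4 (Y(X) = (-12 + X)/4 = (-12 + X)*(1/4) = -3 + X/4)
j(z) = 3
Y(12)*137 + j(-6) = (-3 + (1/4)*12)*137 + 3 = (-3 + 3)*137 + 3 = 0*137 + 3 = 0 + 3 = 3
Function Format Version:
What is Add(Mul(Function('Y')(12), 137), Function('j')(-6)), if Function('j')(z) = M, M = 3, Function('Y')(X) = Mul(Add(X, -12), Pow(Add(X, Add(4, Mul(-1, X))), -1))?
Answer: 3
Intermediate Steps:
Function('Y')(X) = Add(-3, Mul(Rational(1, 4), X)) (Function('Y')(X) = Mul(Add(-12, X), Pow(4, -1)) = Mul(Add(-12, X), Rational(1, 4)) = Add(-3, Mul(Rational(1, 4), X)))
Function('j')(z) = 3
Add(Mul(Function('Y')(12), 137), Function('j')(-6)) = Add(Mul(Add(-3, Mul(Rational(1, 4), 12)), 137), 3) = Add(Mul(Add(-3, 3), 137), 3) = Add(Mul(0, 137), 3) = Add(0, 3) = 3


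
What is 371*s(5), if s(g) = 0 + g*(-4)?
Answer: -7420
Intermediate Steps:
s(g) = -4*g (s(g) = 0 - 4*g = -4*g)
371*s(5) = 371*(-4*5) = 371*(-20) = -7420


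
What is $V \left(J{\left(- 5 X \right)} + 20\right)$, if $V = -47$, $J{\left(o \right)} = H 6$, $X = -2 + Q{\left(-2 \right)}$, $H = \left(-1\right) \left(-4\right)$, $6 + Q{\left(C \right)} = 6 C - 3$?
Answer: $-2068$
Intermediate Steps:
$Q{\left(C \right)} = -9 + 6 C$ ($Q{\left(C \right)} = -6 + \left(6 C - 3\right) = -6 + \left(-3 + 6 C\right) = -9 + 6 C$)
$H = 4$
$X = -23$ ($X = -2 + \left(-9 + 6 \left(-2\right)\right) = -2 - 21 = -23$)
$J{\left(o \right)} = 24$ ($J{\left(o \right)} = 4 \cdot 6 = 24$)
$V \left(J{\left(- 5 X \right)} + 20\right) = - 47 \left(24 + 20\right) = \left(-47\right) 44 = -2068$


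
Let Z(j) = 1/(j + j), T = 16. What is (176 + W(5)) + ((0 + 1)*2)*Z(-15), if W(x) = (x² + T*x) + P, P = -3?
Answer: 4169/15 ≈ 277.93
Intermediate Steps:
Z(j) = 1/(2*j)
W(x) = -3 + x² + 16*x (W(x) = (x² + 16*x) - 3 = -3 + x² + 16*x)
(176 + W(5)) + ((0 + 1)*2)*Z(-15) = (176 + (-3 + 5² + 16*5)) + ((0 + 1)*2)*((½)/(-15)) = (176 + (-3 + 25 + 80)) + (1*2)*((½)*(-1/15)) = (176 + 102) + 2*(-1/30) = 278 - 1/15 = 4169/15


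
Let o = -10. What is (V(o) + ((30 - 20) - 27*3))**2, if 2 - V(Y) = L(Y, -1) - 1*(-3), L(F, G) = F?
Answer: 3844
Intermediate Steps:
V(Y) = -1 - Y (V(Y) = 2 - (Y - 1*(-3)) = 2 - (Y + 3) = 2 - (3 + Y) = 2 + (-3 - Y) = -1 - Y)
(V(o) + ((30 - 20) - 27*3))**2 = ((-1 - 1*(-10)) + ((30 - 20) - 27*3))**2 = ((-1 + 10) + (10 - 81))**2 = (9 - 71)**2 = (-62)**2 = 3844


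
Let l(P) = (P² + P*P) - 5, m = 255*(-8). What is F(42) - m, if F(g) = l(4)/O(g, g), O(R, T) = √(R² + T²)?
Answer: 2040 + 9*√2/28 ≈ 2040.5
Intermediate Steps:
m = -2040
l(P) = -5 + 2*P² (l(P) = (P² + P²) - 5 = 2*P² - 5 = -5 + 2*P²)
F(g) = 27*√2/(2*√(g²)) (F(g) = (-5 + 2*4²)/(√(g² + g²)) = (-5 + 2*16)/(√(2*g²)) = (-5 + 32)/((√2*√(g²))) = 27*(√2/(2*√(g²))) = 27*√2/(2*√(g²)))
F(42) - m = 27*√2/(2*√(42²)) - 1*(-2040) = 27*√2/(2*√1764) + 2040 = (27/2)*√2*(1/42) + 2040 = 9*√2/28 + 2040 = 2040 + 9*√2/28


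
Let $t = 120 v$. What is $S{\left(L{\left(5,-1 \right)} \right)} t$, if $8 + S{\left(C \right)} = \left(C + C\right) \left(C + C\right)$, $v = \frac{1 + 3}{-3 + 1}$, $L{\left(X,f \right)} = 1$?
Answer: $960$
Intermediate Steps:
$v = -2$ ($v = \frac{4}{-2} = 4 \left(- \frac{1}{2}\right) = -2$)
$S{\left(C \right)} = -8 + 4 C^{2}$ ($S{\left(C \right)} = -8 + \left(C + C\right) \left(C + C\right) = -8 + 2 C 2 C = -8 + 4 C^{2}$)
$t = -240$ ($t = 120 \left(-2\right) = -240$)
$S{\left(L{\left(5,-1 \right)} \right)} t = \left(-8 + 4 \cdot 1^{2}\right) \left(-240\right) = \left(-8 + 4 \cdot 1\right) \left(-240\right) = \left(-8 + 4\right) \left(-240\right) = \left(-4\right) \left(-240\right) = 960$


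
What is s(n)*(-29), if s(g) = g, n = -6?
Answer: 174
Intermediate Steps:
s(n)*(-29) = -6*(-29) = 174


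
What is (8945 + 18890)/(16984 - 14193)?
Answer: 27835/2791 ≈ 9.9731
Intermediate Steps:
(8945 + 18890)/(16984 - 14193) = 27835/2791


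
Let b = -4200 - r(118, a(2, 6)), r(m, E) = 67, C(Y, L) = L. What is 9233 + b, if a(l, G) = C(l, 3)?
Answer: 4966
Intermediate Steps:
a(l, G) = 3
b = -4267 (b = -4200 - 1*67 = -4200 - 67 = -4267)
9233 + b = 9233 - 4267 = 4966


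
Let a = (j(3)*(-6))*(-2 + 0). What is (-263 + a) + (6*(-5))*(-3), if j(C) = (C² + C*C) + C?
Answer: 79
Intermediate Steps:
j(C) = C + 2*C² (j(C) = (C² + C²) + C = 2*C² + C = C + 2*C²)
a = 252 (a = ((3*(1 + 2*3))*(-6))*(-2 + 0) = ((3*(1 + 6))*(-6))*(-2) = ((3*7)*(-6))*(-2) = (21*(-6))*(-2) = -126*(-2) = 252)
(-263 + a) + (6*(-5))*(-3) = (-263 + 252) + (6*(-5))*(-3) = -11 - 30*(-3) = -11 + 90 = 79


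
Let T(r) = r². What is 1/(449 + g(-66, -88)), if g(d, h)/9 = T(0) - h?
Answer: 1/1241 ≈ 0.00080580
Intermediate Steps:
g(d, h) = -9*h (g(d, h) = 9*(0² - h) = 9*(0 - h) = 9*(-h) = -9*h)
1/(449 + g(-66, -88)) = 1/(449 - 9*(-88)) = 1/(449 + 792) = 1/1241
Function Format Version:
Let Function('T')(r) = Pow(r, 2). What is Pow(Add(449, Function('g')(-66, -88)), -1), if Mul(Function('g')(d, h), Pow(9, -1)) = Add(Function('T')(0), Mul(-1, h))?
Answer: Rational(1, 1241) ≈ 0.00080580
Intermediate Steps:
Function('g')(d, h) = Mul(-9, h) (Function('g')(d, h) = Mul(9, Add(Pow(0, 2), Mul(-1, h))) = Mul(9, Add(0, Mul(-1, h))) = Mul(9, Mul(-1, h)) = Mul(-9, h))
Pow(Add(449, Function('g')(-66, -88)), -1) = Pow(Add(449, Mul(-9, -88)), -1) = Pow(Add(449, 792), -1) = Pow(1241, -1) = Rational(1, 1241)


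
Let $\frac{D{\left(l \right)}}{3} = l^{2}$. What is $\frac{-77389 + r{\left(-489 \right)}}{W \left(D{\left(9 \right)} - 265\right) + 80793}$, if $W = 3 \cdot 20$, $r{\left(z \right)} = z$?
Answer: $- \frac{77878}{79473} \approx -0.97993$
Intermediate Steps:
$D{\left(l \right)} = 3 l^{2}$
$W = 60$
$\frac{-77389 + r{\left(-489 \right)}}{W \left(D{\left(9 \right)} - 265\right) + 80793} = \frac{-77389 - 489}{60 \left(3 \cdot 9^{2} - 265\right) + 80793} = - \frac{77878}{60 \left(3 \cdot 81 - 265\right) + 80793} = - \frac{77878}{60 \left(243 - 265\right) + 80793} = - \frac{77878}{60 \left(-22\right) + 80793} = - \frac{77878}{-1320 + 80793} = - \frac{77878}{79473}$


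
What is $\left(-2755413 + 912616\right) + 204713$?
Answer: $-1638084$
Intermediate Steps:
$\left(-2755413 + 912616\right) + 204713 = -1842797 + 204713 = -1638084$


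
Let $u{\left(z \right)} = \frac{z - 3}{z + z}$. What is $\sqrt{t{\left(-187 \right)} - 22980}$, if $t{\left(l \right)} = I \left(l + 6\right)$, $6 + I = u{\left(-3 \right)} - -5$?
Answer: $2 i \sqrt{5745} \approx 151.59 i$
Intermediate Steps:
$u{\left(z \right)} = \frac{-3 + z}{2 z}$
$I = 0$ ($I = -6 + \left(\frac{-3 - 3}{2 \left(-3\right)} - -5\right) = -6 + \left(\frac{1}{2} \left(- \frac{1}{3}\right) \left(-6\right) + 5\right) = -6 + \left(1 + 5\right) = -6 + 6 = 0$)
$t{\left(l \right)} = 0$ ($t{\left(l \right)} = 0 \left(l + 6\right) = 0 \left(6 + l\right) = 0$)
$\sqrt{t{\left(-187 \right)} - 22980} = \sqrt{0 - 22980} = \sqrt{-22980} = 2 i \sqrt{5745}$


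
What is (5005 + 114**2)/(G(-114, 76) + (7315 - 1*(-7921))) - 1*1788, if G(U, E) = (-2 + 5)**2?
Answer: -27240059/15245 ≈ -1786.8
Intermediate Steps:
G(U, E) = 9 (G(U, E) = 3**2 = 9)
(5005 + 114**2)/(G(-114, 76) + (7315 - 1*(-7921))) - 1*1788 = (5005 + 114**2)/(9 + (7315 - 1*(-7921))) - 1*1788 = (5005 + 12996)/(9 + (7315 + 7921)) - 1788 = 18001/(9 + 15236) - 1788 = 18001/15245 - 1788 = -27240059/15245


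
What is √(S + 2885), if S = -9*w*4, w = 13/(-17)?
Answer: √841721/17 ≈ 53.968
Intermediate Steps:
w = -13/17 (w = 13*(-1/17) = -13/17 ≈ -0.76471)
S = 468/17 (S = -9*(-13/17)*4 = (117/17)*4 = 468/17 ≈ 27.529)
√(S + 2885) = √(468/17 + 2885) = √(49513/17) = √841721/17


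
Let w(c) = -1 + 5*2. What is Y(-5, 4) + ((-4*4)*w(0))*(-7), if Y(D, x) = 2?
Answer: 1010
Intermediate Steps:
w(c) = 9 (w(c) = -1 + 10 = 9)
Y(-5, 4) + ((-4*4)*w(0))*(-7) = 2 + (-4*4*9)*(-7) = 2 - 16*9*(-7) = 2 - 144*(-7) = 2 + 1008 = 1010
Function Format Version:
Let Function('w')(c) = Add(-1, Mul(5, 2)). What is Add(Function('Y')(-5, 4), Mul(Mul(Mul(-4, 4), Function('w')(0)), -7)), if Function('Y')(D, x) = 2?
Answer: 1010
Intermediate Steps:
Function('w')(c) = 9 (Function('w')(c) = Add(-1, 10) = 9)
Add(Function('Y')(-5, 4), Mul(Mul(Mul(-4, 4), Function('w')(0)), -7)) = Add(2, Mul(Mul(Mul(-4, 4), 9), -7)) = Add(2, Mul(Mul(-16, 9), -7)) = Add(2, Mul(-144, -7)) = Add(2, 1008) = 1010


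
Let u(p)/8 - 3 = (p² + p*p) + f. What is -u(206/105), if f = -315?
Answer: 26839424/11025 ≈ 2434.4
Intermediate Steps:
u(p) = -2496 + 16*p² (u(p) = 24 + 8*((p² + p*p) - 315) = 24 + 8*((p² + p²) - 315) = 24 + 8*(2*p² - 315) = 24 + 8*(-315 + 2*p²) = 24 + (-2520 + 16*p²) = -2496 + 16*p²)
-u(206/105) = -(-2496 + 16*(206/105)²) = -(-2496 + 16*(42436/11025)) = -(-2496 + 678976/11025) = -1*(-26839424/11025) = 26839424/11025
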